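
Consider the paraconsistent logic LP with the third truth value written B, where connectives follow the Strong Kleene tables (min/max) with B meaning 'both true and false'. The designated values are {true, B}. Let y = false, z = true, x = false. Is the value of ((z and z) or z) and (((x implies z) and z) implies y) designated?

z and z = true and true = true
(z and z) or z = true or true = true
x implies z = false implies true = true
(x implies z) and z = true and true = true
((x implies z) and z) implies y = true implies false = false
((z and z) or z) and (((x implies z) and z) implies y) = true and false = false
false ∉ {true, B}.

No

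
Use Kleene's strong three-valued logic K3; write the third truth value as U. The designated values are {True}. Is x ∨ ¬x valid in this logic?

No

Countermodel: x=U gives U, which is not designated.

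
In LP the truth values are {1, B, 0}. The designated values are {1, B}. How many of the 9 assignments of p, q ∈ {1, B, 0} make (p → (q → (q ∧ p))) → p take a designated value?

6

Of the 9 assignments, 6 give a value in {1, B}.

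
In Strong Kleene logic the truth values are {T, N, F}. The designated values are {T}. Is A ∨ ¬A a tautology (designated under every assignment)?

No

Countermodel: A=N gives N, which is not designated.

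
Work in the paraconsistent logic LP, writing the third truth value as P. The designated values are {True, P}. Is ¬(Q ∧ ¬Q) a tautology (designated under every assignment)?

Every assignment of Q over {True, P, False} gives a value in {True, P}.
In particular, with Q=P: ¬(Q ∧ ¬Q) = P.

Yes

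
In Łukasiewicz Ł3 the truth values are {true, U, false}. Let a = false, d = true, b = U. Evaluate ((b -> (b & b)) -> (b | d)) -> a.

b & b = U & U = U
b -> (b & b) = U -> U = true  [min(1, 1−½+½)]
b | d = U | true = true
(b -> (b & b)) -> (b | d) = true -> true = true
((b -> (b & b)) -> (b | d)) -> a = true -> false = false

false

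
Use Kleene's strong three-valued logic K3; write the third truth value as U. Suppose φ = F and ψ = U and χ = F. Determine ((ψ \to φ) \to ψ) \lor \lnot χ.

T

ψ \to φ = U \to F = U  [\lnot U \lor F]
(ψ \to φ) \to ψ = U \to U = U
\lnot χ = \lnot F = T
((ψ \to φ) \to ψ) \lor \lnot χ = U \lor T = T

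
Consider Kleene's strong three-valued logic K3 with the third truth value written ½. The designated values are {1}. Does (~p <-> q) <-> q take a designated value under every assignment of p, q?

Countermodel: p=1, q=1 gives 0, which is not designated.

No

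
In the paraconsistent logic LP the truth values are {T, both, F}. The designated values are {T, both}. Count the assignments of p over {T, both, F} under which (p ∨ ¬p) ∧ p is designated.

p=T: T ✓
p=both: both ✓
p=F: F ·

2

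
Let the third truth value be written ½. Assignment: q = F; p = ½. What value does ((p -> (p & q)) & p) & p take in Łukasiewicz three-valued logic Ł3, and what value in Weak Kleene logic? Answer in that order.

In Łukasiewicz three-valued logic Ł3: p & q = ½ & F = F
p -> (p & q) = ½ -> F = ½  [min(1, 1−½+0)]
(p -> (p & q)) & p = ½ & ½ = ½
((p -> (p & q)) & p) & p = ½ & ½ = ½
In Weak Kleene logic: p & q = ½ & F = ½
p -> (p & q) = ½ -> ½ = ½  [any arg is the third value ⇒ result is the third value]
(p -> (p & q)) & p = ½ & ½ = ½
((p -> (p & q)) & p) & p = ½ & ½ = ½

½; ½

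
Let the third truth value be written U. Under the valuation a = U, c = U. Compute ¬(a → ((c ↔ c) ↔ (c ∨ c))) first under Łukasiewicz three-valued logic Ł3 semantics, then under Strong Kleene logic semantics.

0; U

In Łukasiewicz three-valued logic Ł3: c ↔ c = U ↔ U = 1  [1 − |½−½|]
c ∨ c = U ∨ U = U
(c ↔ c) ↔ (c ∨ c) = 1 ↔ U = U
a → ((c ↔ c) ↔ (c ∨ c)) = U → U = 1
¬(a → ((c ↔ c) ↔ (c ∨ c))) = ¬1 = 0
In Strong Kleene logic: c ↔ c = U ↔ U = U
c ∨ c = U ∨ U = U
(c ↔ c) ↔ (c ∨ c) = U ↔ U = U
a → ((c ↔ c) ↔ (c ∨ c)) = U → U = U  [¬U ∨ U]
¬(a → ((c ↔ c) ↔ (c ∨ c))) = ¬U = U
They differ because Łukasiewicz three-valued logic Ł3 and Strong Kleene logic treat U differently under implication.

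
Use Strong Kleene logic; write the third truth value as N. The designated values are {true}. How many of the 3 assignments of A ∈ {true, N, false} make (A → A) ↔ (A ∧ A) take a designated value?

1

A=true: true ✓
A=N: N ·
A=false: false ·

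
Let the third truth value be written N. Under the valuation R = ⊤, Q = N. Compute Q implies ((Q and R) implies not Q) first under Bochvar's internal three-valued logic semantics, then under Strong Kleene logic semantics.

In Bochvar's internal three-valued logic: Q and R = N and ⊤ = N
not Q = not N = N
(Q and R) implies not Q = N implies N = N  [any arg is the third value ⇒ result is the third value]
Q implies ((Q and R) implies not Q) = N implies N = N
In Strong Kleene logic: Q and R = N and ⊤ = N
not Q = not N = N
(Q and R) implies not Q = N implies N = N
Q implies ((Q and R) implies not Q) = N implies N = N

N; N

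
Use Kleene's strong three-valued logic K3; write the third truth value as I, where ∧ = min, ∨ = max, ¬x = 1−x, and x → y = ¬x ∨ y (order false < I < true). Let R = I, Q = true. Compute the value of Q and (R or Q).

R or Q = I or true = true
Q and (R or Q) = true and true = true

true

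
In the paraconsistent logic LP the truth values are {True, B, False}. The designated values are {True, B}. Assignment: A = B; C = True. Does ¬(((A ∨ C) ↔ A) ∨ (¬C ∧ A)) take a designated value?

Yes

A ∨ C = B ∨ True = True
(A ∨ C) ↔ A = True ↔ B = B
¬C = ¬True = False
¬C ∧ A = False ∧ B = False
((A ∨ C) ↔ A) ∨ (¬C ∧ A) = B ∨ False = B
¬(((A ∨ C) ↔ A) ∨ (¬C ∧ A)) = ¬B = B
B ∈ {True, B}.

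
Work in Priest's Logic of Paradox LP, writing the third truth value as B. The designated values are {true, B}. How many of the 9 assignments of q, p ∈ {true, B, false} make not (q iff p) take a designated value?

7

Of the 9 assignments, 7 give a value in {true, B}.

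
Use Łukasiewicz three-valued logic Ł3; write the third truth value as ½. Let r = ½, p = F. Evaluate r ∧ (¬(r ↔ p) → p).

r ↔ p = ½ ↔ F = ½  [1 − |½−0|]
¬(r ↔ p) = ¬½ = ½
¬(r ↔ p) → p = ½ → F = ½
r ∧ (¬(r ↔ p) → p) = ½ ∧ ½ = ½

½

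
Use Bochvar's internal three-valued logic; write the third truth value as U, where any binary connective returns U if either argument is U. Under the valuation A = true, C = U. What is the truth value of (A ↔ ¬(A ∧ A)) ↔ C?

U

A ∧ A = true ∧ true = true
¬(A ∧ A) = ¬true = false
A ↔ ¬(A ∧ A) = true ↔ false = false
(A ↔ ¬(A ∧ A)) ↔ C = false ↔ U = U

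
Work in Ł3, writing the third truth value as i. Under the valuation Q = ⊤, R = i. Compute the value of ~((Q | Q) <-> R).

Q | Q = ⊤ | ⊤ = ⊤
(Q | Q) <-> R = ⊤ <-> i = i  [1 − |1−½|]
~((Q | Q) <-> R) = ~i = i

i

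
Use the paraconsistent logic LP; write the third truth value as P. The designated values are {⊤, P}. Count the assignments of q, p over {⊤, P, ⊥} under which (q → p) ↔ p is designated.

8

Of the 9 assignments, 8 give a value in {⊤, P}.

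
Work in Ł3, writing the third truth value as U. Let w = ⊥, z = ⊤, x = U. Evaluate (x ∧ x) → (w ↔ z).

U

x ∧ x = U ∧ U = U
w ↔ z = ⊥ ↔ ⊤ = ⊥
(x ∧ x) → (w ↔ z) = U → ⊥ = U  [min(1, 1−½+0)]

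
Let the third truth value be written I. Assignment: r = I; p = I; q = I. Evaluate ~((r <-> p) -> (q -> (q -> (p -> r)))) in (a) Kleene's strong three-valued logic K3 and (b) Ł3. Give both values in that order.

I; false

In Kleene's strong three-valued logic K3: r <-> p = I <-> I = I
p -> r = I -> I = I
q -> (p -> r) = I -> I = I
q -> (q -> (p -> r)) = I -> I = I
(r <-> p) -> (q -> (q -> (p -> r))) = I -> I = I
~((r <-> p) -> (q -> (q -> (p -> r)))) = ~I = I
In Ł3: r <-> p = I <-> I = true  [1 − |½−½|]
p -> r = I -> I = true
q -> (p -> r) = I -> true = true
q -> (q -> (p -> r)) = I -> true = true
(r <-> p) -> (q -> (q -> (p -> r))) = true -> true = true
~((r <-> p) -> (q -> (q -> (p -> r)))) = ~true = false
They differ because Kleene's strong three-valued logic K3 and Ł3 treat I differently under implication.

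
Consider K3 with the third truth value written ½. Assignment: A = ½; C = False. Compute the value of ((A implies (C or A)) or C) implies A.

C or A = False or ½ = ½
A implies (C or A) = ½ implies ½ = ½  [not ½ or ½]
(A implies (C or A)) or C = ½ or False = ½
((A implies (C or A)) or C) implies A = ½ implies ½ = ½

½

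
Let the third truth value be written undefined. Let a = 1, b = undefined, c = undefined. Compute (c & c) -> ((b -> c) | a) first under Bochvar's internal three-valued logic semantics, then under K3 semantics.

In Bochvar's internal three-valued logic: c & c = undefined & undefined = undefined
b -> c = undefined -> undefined = undefined  [any arg is the third value ⇒ result is the third value]
(b -> c) | a = undefined | 1 = undefined
(c & c) -> ((b -> c) | a) = undefined -> undefined = undefined
In K3: c & c = undefined & undefined = undefined
b -> c = undefined -> undefined = undefined  [~undefined | undefined]
(b -> c) | a = undefined | 1 = 1
(c & c) -> ((b -> c) | a) = undefined -> 1 = 1
They differ because Bochvar's internal three-valued logic and K3 treat undefined differently under the binary connectives.

undefined; 1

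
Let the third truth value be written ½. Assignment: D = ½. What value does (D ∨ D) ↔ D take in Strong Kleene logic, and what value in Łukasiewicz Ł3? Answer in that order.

In Strong Kleene logic: D ∨ D = ½ ∨ ½ = ½
(D ∨ D) ↔ D = ½ ↔ ½ = ½
In Łukasiewicz Ł3: D ∨ D = ½ ∨ ½ = ½
(D ∨ D) ↔ D = ½ ↔ ½ = true  [1 − |½−½|]
They differ because Strong Kleene logic and Łukasiewicz Ł3 treat ½ differently under implication.

½; true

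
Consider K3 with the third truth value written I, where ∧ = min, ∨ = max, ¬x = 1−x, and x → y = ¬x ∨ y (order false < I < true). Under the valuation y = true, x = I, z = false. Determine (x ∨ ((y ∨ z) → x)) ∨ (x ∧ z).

y ∨ z = true ∨ false = true
(y ∨ z) → x = true → I = I  [¬true ∨ I]
x ∨ ((y ∨ z) → x) = I ∨ I = I
x ∧ z = I ∧ false = false
(x ∨ ((y ∨ z) → x)) ∨ (x ∧ z) = I ∨ false = I

I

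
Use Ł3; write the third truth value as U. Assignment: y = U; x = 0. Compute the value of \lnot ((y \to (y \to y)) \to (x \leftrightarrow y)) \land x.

0

y \to y = U \to U = 1  [min(1, 1−½+½)]
y \to (y \to y) = U \to 1 = 1
x \leftrightarrow y = 0 \leftrightarrow U = U
(y \to (y \to y)) \to (x \leftrightarrow y) = 1 \to U = U
\lnot ((y \to (y \to y)) \to (x \leftrightarrow y)) = \lnot U = U
\lnot ((y \to (y \to y)) \to (x \leftrightarrow y)) \land x = U \land 0 = 0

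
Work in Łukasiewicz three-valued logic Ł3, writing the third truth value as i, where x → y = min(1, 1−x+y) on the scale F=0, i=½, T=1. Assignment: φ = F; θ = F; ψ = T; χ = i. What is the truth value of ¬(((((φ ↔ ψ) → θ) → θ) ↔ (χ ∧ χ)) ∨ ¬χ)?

φ ↔ ψ = F ↔ T = F
(φ ↔ ψ) → θ = F → F = T
((φ ↔ ψ) → θ) → θ = T → F = F
χ ∧ χ = i ∧ i = i
(((φ ↔ ψ) → θ) → θ) ↔ (χ ∧ χ) = F ↔ i = i  [1 − |0−½|]
¬χ = ¬i = i
((((φ ↔ ψ) → θ) → θ) ↔ (χ ∧ χ)) ∨ ¬χ = i ∨ i = i
¬(((((φ ↔ ψ) → θ) → θ) ↔ (χ ∧ χ)) ∨ ¬χ) = ¬i = i

i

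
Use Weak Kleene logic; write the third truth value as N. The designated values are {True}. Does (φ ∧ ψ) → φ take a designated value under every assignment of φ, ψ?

No

Countermodel: φ=True, ψ=N gives N, which is not designated.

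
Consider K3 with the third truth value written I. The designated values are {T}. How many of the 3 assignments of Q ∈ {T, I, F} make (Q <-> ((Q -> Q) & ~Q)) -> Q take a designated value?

Q=T: T ✓
Q=I: I ·
Q=F: T ✓

2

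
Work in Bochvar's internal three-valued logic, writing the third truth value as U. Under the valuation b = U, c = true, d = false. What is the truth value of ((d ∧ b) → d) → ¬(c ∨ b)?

U

d ∧ b = false ∧ U = U
(d ∧ b) → d = U → false = U
c ∨ b = true ∨ U = U
¬(c ∨ b) = ¬U = U
((d ∧ b) → d) → ¬(c ∨ b) = U → U = U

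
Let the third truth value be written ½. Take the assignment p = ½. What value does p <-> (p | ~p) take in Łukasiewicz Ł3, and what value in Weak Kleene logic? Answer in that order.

In Łukasiewicz Ł3: ~p = ~½ = ½
p | ~p = ½ | ½ = ½
p <-> (p | ~p) = ½ <-> ½ = 1  [1 − |½−½|]
In Weak Kleene logic: ~p = ~½ = ½
p | ~p = ½ | ½ = ½
p <-> (p | ~p) = ½ <-> ½ = ½
They differ because Łukasiewicz Ł3 and Weak Kleene logic treat ½ differently under the binary connectives.

1; ½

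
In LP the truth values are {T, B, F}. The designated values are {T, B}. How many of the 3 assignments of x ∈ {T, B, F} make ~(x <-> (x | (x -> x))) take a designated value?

x=T: F ·
x=B: B ✓
x=F: T ✓

2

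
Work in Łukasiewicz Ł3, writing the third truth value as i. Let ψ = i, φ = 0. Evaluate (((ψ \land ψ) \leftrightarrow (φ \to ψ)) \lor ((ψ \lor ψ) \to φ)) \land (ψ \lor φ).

ψ \land ψ = i \land i = i
φ \to ψ = 0 \to i = 1  [min(1, 1−0+½)]
(ψ \land ψ) \leftrightarrow (φ \to ψ) = i \leftrightarrow 1 = i
ψ \lor ψ = i \lor i = i
(ψ \lor ψ) \to φ = i \to 0 = i
((ψ \land ψ) \leftrightarrow (φ \to ψ)) \lor ((ψ \lor ψ) \to φ) = i \lor i = i
ψ \lor φ = i \lor 0 = i
(((ψ \land ψ) \leftrightarrow (φ \to ψ)) \lor ((ψ \lor ψ) \to φ)) \land (ψ \lor φ) = i \land i = i

i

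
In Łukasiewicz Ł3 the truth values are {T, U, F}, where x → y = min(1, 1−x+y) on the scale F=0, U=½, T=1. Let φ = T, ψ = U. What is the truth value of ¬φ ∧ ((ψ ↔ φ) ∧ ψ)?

¬φ = ¬T = F
ψ ↔ φ = U ↔ T = U  [1 − |½−1|]
(ψ ↔ φ) ∧ ψ = U ∧ U = U
¬φ ∧ ((ψ ↔ φ) ∧ ψ) = F ∧ U = F

F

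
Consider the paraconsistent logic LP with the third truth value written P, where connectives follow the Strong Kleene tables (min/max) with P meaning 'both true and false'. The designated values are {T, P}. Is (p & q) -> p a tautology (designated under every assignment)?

Every assignment of p, q over {T, P, F} gives a value in {T, P}.
In particular, with p=P, q=P: (p & q) -> p = P.

Yes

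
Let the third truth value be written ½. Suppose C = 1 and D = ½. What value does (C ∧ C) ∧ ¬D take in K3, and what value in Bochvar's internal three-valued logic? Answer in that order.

½; ½

In K3: C ∧ C = 1 ∧ 1 = 1
¬D = ¬½ = ½
(C ∧ C) ∧ ¬D = 1 ∧ ½ = ½
In Bochvar's internal three-valued logic: C ∧ C = 1 ∧ 1 = 1
¬D = ¬½ = ½
(C ∧ C) ∧ ¬D = 1 ∧ ½ = ½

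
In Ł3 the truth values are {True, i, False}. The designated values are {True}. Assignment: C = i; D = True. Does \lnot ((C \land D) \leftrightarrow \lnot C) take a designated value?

No

C \land D = i \land True = i
\lnot C = \lnot i = i
(C \land D) \leftrightarrow \lnot C = i \leftrightarrow i = True  [1 − |½−½|]
\lnot ((C \land D) \leftrightarrow \lnot C) = \lnot True = False
False ∉ {True}.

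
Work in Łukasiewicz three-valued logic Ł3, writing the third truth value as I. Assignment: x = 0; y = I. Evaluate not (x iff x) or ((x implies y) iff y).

x iff x = 0 iff 0 = 1
not (x iff x) = not 1 = 0
x implies y = 0 implies I = 1  [min(1, 1−0+½)]
(x implies y) iff y = 1 iff I = I
not (x iff x) or ((x implies y) iff y) = 0 or I = I

I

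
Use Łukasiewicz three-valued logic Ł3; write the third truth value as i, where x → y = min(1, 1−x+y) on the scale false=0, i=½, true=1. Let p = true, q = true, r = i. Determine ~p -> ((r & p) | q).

true

~p = ~true = false
r & p = i & true = i
(r & p) | q = i | true = true
~p -> ((r & p) | q) = false -> true = true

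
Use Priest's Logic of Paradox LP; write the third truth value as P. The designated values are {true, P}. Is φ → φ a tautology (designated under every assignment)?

Yes

Every assignment of φ over {true, P, false} gives a value in {true, P}.
In particular, with φ=P: φ → φ = P.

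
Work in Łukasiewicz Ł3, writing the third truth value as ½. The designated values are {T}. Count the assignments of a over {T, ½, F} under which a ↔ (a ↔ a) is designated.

1

a=T: T ✓
a=½: ½ ·
a=F: F ·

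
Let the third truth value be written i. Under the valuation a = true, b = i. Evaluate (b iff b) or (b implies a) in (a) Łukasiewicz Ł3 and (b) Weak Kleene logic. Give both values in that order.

In Łukasiewicz Ł3: b iff b = i iff i = true  [1 − |½−½|]
b implies a = i implies true = true
(b iff b) or (b implies a) = true or true = true
In Weak Kleene logic: b iff b = i iff i = i
b implies a = i implies true = i  [any arg is the third value ⇒ result is the third value]
(b iff b) or (b implies a) = i or i = i
They differ because Łukasiewicz Ł3 and Weak Kleene logic treat i differently under the binary connectives.

true; i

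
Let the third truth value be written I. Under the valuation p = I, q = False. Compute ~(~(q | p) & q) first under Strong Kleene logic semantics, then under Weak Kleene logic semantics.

In Strong Kleene logic: q | p = False | I = I
~(q | p) = ~I = I
~(q | p) & q = I & False = False
~(~(q | p) & q) = ~False = True
In Weak Kleene logic: q | p = False | I = I
~(q | p) = ~I = I
~(q | p) & q = I & False = I
~(~(q | p) & q) = ~I = I
They differ because Strong Kleene logic and Weak Kleene logic treat I differently under the binary connectives.

True; I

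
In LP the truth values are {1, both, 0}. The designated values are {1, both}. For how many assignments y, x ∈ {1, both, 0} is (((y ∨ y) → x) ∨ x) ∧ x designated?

6

Of the 9 assignments, 6 give a value in {1, both}.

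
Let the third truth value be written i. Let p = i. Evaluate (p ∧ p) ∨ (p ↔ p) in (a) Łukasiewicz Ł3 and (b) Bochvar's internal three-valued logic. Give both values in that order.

In Łukasiewicz Ł3: p ∧ p = i ∧ i = i
p ↔ p = i ↔ i = T
(p ∧ p) ∨ (p ↔ p) = i ∨ T = T
In Bochvar's internal three-valued logic: p ∧ p = i ∧ i = i
p ↔ p = i ↔ i = i
(p ∧ p) ∨ (p ↔ p) = i ∨ i = i
They differ because Łukasiewicz Ł3 and Bochvar's internal three-valued logic treat i differently under the binary connectives.

T; i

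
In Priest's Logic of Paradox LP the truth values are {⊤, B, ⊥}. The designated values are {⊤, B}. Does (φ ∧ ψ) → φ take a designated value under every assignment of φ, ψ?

Every assignment of φ, ψ over {⊤, B, ⊥} gives a value in {⊤, B}.
In particular, with φ=B, ψ=B: (φ ∧ ψ) → φ = B.

Yes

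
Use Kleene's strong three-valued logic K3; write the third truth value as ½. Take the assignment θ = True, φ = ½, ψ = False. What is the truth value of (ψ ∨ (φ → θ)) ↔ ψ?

φ → θ = ½ → True = True  [¬½ ∨ True]
ψ ∨ (φ → θ) = False ∨ True = True
(ψ ∨ (φ → θ)) ↔ ψ = True ↔ False = False

False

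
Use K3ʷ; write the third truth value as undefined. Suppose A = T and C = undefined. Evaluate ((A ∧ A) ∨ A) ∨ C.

undefined

A ∧ A = T ∧ T = T
(A ∧ A) ∨ A = T ∨ T = T
((A ∧ A) ∨ A) ∨ C = T ∨ undefined = undefined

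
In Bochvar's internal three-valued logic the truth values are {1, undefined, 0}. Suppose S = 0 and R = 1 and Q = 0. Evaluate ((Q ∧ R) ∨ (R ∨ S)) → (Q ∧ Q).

0

Q ∧ R = 0 ∧ 1 = 0
R ∨ S = 1 ∨ 0 = 1
(Q ∧ R) ∨ (R ∨ S) = 0 ∨ 1 = 1
Q ∧ Q = 0 ∧ 0 = 0
((Q ∧ R) ∨ (R ∨ S)) → (Q ∧ Q) = 1 → 0 = 0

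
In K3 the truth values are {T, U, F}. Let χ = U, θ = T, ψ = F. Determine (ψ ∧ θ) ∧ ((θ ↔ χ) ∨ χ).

F

ψ ∧ θ = F ∧ T = F
θ ↔ χ = T ↔ U = U
(θ ↔ χ) ∨ χ = U ∨ U = U
(ψ ∧ θ) ∧ ((θ ↔ χ) ∨ χ) = F ∧ U = F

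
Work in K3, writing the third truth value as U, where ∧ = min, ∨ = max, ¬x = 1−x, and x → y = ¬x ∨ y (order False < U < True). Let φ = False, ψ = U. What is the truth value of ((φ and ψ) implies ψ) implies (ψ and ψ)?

φ and ψ = False and U = False
(φ and ψ) implies ψ = False implies U = True  [not False or U]
ψ and ψ = U and U = U
((φ and ψ) implies ψ) implies (ψ and ψ) = True implies U = U

U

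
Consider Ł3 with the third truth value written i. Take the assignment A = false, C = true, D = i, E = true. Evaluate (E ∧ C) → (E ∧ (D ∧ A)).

false

E ∧ C = true ∧ true = true
D ∧ A = i ∧ false = false
E ∧ (D ∧ A) = true ∧ false = false
(E ∧ C) → (E ∧ (D ∧ A)) = true → false = false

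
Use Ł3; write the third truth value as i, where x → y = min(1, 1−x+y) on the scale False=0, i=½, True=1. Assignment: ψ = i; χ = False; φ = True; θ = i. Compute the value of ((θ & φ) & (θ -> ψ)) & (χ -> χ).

θ & φ = i & True = i
θ -> ψ = i -> i = True  [min(1, 1−½+½)]
(θ & φ) & (θ -> ψ) = i & True = i
χ -> χ = False -> False = True
((θ & φ) & (θ -> ψ)) & (χ -> χ) = i & True = i

i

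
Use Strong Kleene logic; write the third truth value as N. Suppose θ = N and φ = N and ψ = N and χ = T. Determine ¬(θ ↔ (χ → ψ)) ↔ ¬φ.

χ → ψ = T → N = N  [¬T ∨ N]
θ ↔ (χ → ψ) = N ↔ N = N
¬(θ ↔ (χ → ψ)) = ¬N = N
¬φ = ¬N = N
¬(θ ↔ (χ → ψ)) ↔ ¬φ = N ↔ N = N

N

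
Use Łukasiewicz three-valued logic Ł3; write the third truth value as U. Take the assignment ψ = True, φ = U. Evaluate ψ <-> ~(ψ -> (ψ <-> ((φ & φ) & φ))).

U

φ & φ = U & U = U
(φ & φ) & φ = U & U = U
ψ <-> ((φ & φ) & φ) = True <-> U = U  [1 − |1−½|]
ψ -> (ψ <-> ((φ & φ) & φ)) = True -> U = U
~(ψ -> (ψ <-> ((φ & φ) & φ))) = ~U = U
ψ <-> ~(ψ -> (ψ <-> ((φ & φ) & φ))) = True <-> U = U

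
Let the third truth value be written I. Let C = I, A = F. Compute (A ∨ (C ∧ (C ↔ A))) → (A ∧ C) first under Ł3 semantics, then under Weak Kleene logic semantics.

I; I

In Ł3: C ↔ A = I ↔ F = I  [1 − |½−0|]
C ∧ (C ↔ A) = I ∧ I = I
A ∨ (C ∧ (C ↔ A)) = F ∨ I = I
A ∧ C = F ∧ I = F
(A ∨ (C ∧ (C ↔ A))) → (A ∧ C) = I → F = I
In Weak Kleene logic: C ↔ A = I ↔ F = I
C ∧ (C ↔ A) = I ∧ I = I
A ∨ (C ∧ (C ↔ A)) = F ∨ I = I
A ∧ C = F ∧ I = I
(A ∨ (C ∧ (C ↔ A))) → (A ∧ C) = I → I = I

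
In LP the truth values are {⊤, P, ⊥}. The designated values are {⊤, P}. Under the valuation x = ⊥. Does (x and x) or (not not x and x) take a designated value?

No

x and x = ⊥ and ⊥ = ⊥
not x = not ⊥ = ⊤
not not x = not ⊤ = ⊥
not not x and x = ⊥ and ⊥ = ⊥
(x and x) or (not not x and x) = ⊥ or ⊥ = ⊥
⊥ ∉ {⊤, P}.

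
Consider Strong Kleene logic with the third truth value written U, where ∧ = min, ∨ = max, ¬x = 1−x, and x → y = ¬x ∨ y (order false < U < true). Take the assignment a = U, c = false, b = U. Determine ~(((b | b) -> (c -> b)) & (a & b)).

U

b | b = U | U = U
c -> b = false -> U = true  [~false | U]
(b | b) -> (c -> b) = U -> true = true
a & b = U & U = U
((b | b) -> (c -> b)) & (a & b) = true & U = U
~(((b | b) -> (c -> b)) & (a & b)) = ~U = U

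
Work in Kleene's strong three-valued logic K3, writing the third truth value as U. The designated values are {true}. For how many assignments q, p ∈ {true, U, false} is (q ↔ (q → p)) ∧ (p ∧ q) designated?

Designated under: (q=true, p=true).

1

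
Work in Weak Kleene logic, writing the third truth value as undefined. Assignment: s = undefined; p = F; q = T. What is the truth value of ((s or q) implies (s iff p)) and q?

s or q = undefined or T = undefined
s iff p = undefined iff F = undefined
(s or q) implies (s iff p) = undefined implies undefined = undefined  [any arg is the third value ⇒ result is the third value]
((s or q) implies (s iff p)) and q = undefined and T = undefined

undefined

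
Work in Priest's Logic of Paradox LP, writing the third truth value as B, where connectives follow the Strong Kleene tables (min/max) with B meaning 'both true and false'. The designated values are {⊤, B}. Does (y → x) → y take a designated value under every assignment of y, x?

Countermodel: y=⊥, x=⊤ gives ⊥, which is not designated.

No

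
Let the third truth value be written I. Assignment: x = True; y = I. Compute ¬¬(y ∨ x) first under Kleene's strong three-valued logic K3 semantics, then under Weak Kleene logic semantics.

True; I

In Kleene's strong three-valued logic K3: y ∨ x = I ∨ True = True
¬(y ∨ x) = ¬True = False
¬¬(y ∨ x) = ¬False = True
In Weak Kleene logic: y ∨ x = I ∨ True = I
¬(y ∨ x) = ¬I = I
¬¬(y ∨ x) = ¬I = I
They differ because Kleene's strong three-valued logic K3 and Weak Kleene logic treat I differently under the binary connectives.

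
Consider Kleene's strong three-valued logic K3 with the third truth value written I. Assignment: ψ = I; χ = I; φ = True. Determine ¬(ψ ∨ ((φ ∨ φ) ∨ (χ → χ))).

φ ∨ φ = True ∨ True = True
χ → χ = I → I = I  [¬I ∨ I]
(φ ∨ φ) ∨ (χ → χ) = True ∨ I = True
ψ ∨ ((φ ∨ φ) ∨ (χ → χ)) = I ∨ True = True
¬(ψ ∨ ((φ ∨ φ) ∨ (χ → χ))) = ¬True = False

False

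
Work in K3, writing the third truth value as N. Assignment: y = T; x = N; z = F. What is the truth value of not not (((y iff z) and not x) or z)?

y iff z = T iff F = F
not x = not N = N
(y iff z) and not x = F and N = F
((y iff z) and not x) or z = F or F = F
not (((y iff z) and not x) or z) = not F = T
not not (((y iff z) and not x) or z) = not T = F

F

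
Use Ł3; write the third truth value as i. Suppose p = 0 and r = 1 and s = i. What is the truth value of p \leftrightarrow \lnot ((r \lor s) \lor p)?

r \lor s = 1 \lor i = 1
(r \lor s) \lor p = 1 \lor 0 = 1
\lnot ((r \lor s) \lor p) = \lnot 1 = 0
p \leftrightarrow \lnot ((r \lor s) \lor p) = 0 \leftrightarrow 0 = 1

1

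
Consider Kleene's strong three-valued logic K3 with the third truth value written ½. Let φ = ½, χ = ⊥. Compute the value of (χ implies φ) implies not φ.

χ implies φ = ⊥ implies ½ = ⊤
not φ = not ½ = ½
(χ implies φ) implies not φ = ⊤ implies ½ = ½

½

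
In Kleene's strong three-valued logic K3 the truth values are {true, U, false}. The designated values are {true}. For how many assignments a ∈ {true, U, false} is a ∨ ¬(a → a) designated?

a=true: true ✓
a=U: U ·
a=false: false ·

1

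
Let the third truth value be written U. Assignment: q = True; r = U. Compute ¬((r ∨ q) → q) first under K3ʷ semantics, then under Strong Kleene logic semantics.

U; False

In K3ʷ: r ∨ q = U ∨ True = U
(r ∨ q) → q = U → True = U  [any arg is the third value ⇒ result is the third value]
¬((r ∨ q) → q) = ¬U = U
In Strong Kleene logic: r ∨ q = U ∨ True = True
(r ∨ q) → q = True → True = True
¬((r ∨ q) → q) = ¬True = False
They differ because K3ʷ and Strong Kleene logic treat U differently under the binary connectives.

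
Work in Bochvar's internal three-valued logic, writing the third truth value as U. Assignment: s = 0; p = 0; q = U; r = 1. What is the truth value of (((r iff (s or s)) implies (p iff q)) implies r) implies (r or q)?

U

s or s = 0 or 0 = 0
r iff (s or s) = 1 iff 0 = 0
p iff q = 0 iff U = U
(r iff (s or s)) implies (p iff q) = 0 implies U = U  [any arg is the third value ⇒ result is the third value]
((r iff (s or s)) implies (p iff q)) implies r = U implies 1 = U
r or q = 1 or U = U
(((r iff (s or s)) implies (p iff q)) implies r) implies (r or q) = U implies U = U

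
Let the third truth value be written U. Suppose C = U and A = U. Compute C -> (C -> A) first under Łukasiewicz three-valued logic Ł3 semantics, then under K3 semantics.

T; U

In Łukasiewicz three-valued logic Ł3: C -> A = U -> U = T
C -> (C -> A) = U -> T = T
In K3: C -> A = U -> U = U  [~U | U]
C -> (C -> A) = U -> U = U
They differ because Łukasiewicz three-valued logic Ł3 and K3 treat U differently under implication.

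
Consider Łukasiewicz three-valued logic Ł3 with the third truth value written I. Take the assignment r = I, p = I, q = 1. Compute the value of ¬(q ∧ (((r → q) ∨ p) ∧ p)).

I

r → q = I → 1 = 1  [min(1, 1−½+1)]
(r → q) ∨ p = 1 ∨ I = 1
((r → q) ∨ p) ∧ p = 1 ∧ I = I
q ∧ (((r → q) ∨ p) ∧ p) = 1 ∧ I = I
¬(q ∧ (((r → q) ∨ p) ∧ p)) = ¬I = I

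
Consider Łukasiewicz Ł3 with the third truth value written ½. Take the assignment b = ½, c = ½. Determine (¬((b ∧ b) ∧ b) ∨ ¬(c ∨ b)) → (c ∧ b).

True

b ∧ b = ½ ∧ ½ = ½
(b ∧ b) ∧ b = ½ ∧ ½ = ½
¬((b ∧ b) ∧ b) = ¬½ = ½
c ∨ b = ½ ∨ ½ = ½
¬(c ∨ b) = ¬½ = ½
¬((b ∧ b) ∧ b) ∨ ¬(c ∨ b) = ½ ∨ ½ = ½
c ∧ b = ½ ∧ ½ = ½
(¬((b ∧ b) ∧ b) ∨ ¬(c ∨ b)) → (c ∧ b) = ½ → ½ = True  [min(1, 1−½+½)]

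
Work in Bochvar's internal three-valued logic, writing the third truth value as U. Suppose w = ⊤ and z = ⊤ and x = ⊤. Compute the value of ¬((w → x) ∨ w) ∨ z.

⊤

w → x = ⊤ → ⊤ = ⊤
(w → x) ∨ w = ⊤ ∨ ⊤ = ⊤
¬((w → x) ∨ w) = ¬⊤ = ⊥
¬((w → x) ∨ w) ∨ z = ⊥ ∨ ⊤ = ⊤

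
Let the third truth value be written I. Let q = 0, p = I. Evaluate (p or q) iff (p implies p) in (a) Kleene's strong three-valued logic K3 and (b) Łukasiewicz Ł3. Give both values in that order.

In Kleene's strong three-valued logic K3: p or q = I or 0 = I
p implies p = I implies I = I  [not I or I]
(p or q) iff (p implies p) = I iff I = I
In Łukasiewicz Ł3: p or q = I or 0 = I
p implies p = I implies I = 1
(p or q) iff (p implies p) = I iff 1 = I

I; I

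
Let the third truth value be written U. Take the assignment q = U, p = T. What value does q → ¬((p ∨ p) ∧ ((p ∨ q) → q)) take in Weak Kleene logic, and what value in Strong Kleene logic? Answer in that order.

In Weak Kleene logic: p ∨ p = T ∨ T = T
p ∨ q = T ∨ U = U
(p ∨ q) → q = U → U = U
(p ∨ p) ∧ ((p ∨ q) → q) = T ∧ U = U
¬((p ∨ p) ∧ ((p ∨ q) → q)) = ¬U = U
q → ¬((p ∨ p) ∧ ((p ∨ q) → q)) = U → U = U
In Strong Kleene logic: p ∨ p = T ∨ T = T
p ∨ q = T ∨ U = T
(p ∨ q) → q = T → U = U  [¬T ∨ U]
(p ∨ p) ∧ ((p ∨ q) → q) = T ∧ U = U
¬((p ∨ p) ∧ ((p ∨ q) → q)) = ¬U = U
q → ¬((p ∨ p) ∧ ((p ∨ q) → q)) = U → U = U

U; U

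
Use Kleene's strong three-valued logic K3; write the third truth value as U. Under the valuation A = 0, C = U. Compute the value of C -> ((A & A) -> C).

1

A & A = 0 & 0 = 0
(A & A) -> C = 0 -> U = 1  [~0 | U]
C -> ((A & A) -> C) = U -> 1 = 1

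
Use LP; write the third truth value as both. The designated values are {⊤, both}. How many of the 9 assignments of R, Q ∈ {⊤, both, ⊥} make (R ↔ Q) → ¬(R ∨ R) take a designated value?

8

Of the 9 assignments, 8 give a value in {⊤, both}.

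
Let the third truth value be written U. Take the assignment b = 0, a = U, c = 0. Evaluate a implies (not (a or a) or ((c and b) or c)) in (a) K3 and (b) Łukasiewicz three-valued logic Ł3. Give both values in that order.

U; 1

In K3: a or a = U or U = U
not (a or a) = not U = U
c and b = 0 and 0 = 0
(c and b) or c = 0 or 0 = 0
not (a or a) or ((c and b) or c) = U or 0 = U
a implies (not (a or a) or ((c and b) or c)) = U implies U = U  [not U or U]
In Łukasiewicz three-valued logic Ł3: a or a = U or U = U
not (a or a) = not U = U
c and b = 0 and 0 = 0
(c and b) or c = 0 or 0 = 0
not (a or a) or ((c and b) or c) = U or 0 = U
a implies (not (a or a) or ((c and b) or c)) = U implies U = 1
They differ because K3 and Łukasiewicz three-valued logic Ł3 treat U differently under implication.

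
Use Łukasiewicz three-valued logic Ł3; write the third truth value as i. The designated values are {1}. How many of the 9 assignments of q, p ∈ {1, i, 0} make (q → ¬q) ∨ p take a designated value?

7

Of the 9 assignments, 7 give a value in {1}.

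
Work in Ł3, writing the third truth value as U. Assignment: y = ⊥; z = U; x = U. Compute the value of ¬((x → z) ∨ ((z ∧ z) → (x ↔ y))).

⊥

x → z = U → U = ⊤
z ∧ z = U ∧ U = U
x ↔ y = U ↔ ⊥ = U
(z ∧ z) → (x ↔ y) = U → U = ⊤
(x → z) ∨ ((z ∧ z) → (x ↔ y)) = ⊤ ∨ ⊤ = ⊤
¬((x → z) ∨ ((z ∧ z) → (x ↔ y))) = ¬⊤ = ⊥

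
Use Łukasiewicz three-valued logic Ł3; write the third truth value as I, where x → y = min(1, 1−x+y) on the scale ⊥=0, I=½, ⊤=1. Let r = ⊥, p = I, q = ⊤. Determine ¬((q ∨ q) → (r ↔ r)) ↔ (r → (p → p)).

q ∨ q = ⊤ ∨ ⊤ = ⊤
r ↔ r = ⊥ ↔ ⊥ = ⊤
(q ∨ q) → (r ↔ r) = ⊤ → ⊤ = ⊤
¬((q ∨ q) → (r ↔ r)) = ¬⊤ = ⊥
p → p = I → I = ⊤
r → (p → p) = ⊥ → ⊤ = ⊤
¬((q ∨ q) → (r ↔ r)) ↔ (r → (p → p)) = ⊥ ↔ ⊤ = ⊥

⊥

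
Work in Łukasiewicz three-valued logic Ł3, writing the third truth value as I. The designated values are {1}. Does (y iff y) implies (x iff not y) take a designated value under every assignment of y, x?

Countermodel: y=1, x=1 gives 0, which is not designated.

No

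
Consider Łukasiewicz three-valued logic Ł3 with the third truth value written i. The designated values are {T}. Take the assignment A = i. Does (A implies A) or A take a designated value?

Yes

A implies A = i implies i = T
(A implies A) or A = T or i = T
T ∈ {T}.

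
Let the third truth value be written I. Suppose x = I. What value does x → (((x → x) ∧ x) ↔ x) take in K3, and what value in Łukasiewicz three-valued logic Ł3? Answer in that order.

In K3: x → x = I → I = I  [¬I ∨ I]
(x → x) ∧ x = I ∧ I = I
((x → x) ∧ x) ↔ x = I ↔ I = I
x → (((x → x) ∧ x) ↔ x) = I → I = I
In Łukasiewicz three-valued logic Ł3: x → x = I → I = 1
(x → x) ∧ x = 1 ∧ I = I
((x → x) ∧ x) ↔ x = I ↔ I = 1
x → (((x → x) ∧ x) ↔ x) = I → 1 = 1
They differ because K3 and Łukasiewicz three-valued logic Ł3 treat I differently under implication.

I; 1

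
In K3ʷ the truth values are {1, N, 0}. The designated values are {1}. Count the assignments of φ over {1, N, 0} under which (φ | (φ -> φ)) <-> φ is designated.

φ=1: 1 ✓
φ=N: N ·
φ=0: 0 ·

1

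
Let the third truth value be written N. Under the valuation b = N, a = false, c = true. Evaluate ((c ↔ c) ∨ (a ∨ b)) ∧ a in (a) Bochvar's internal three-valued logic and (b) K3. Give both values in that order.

N; false

In Bochvar's internal three-valued logic: c ↔ c = true ↔ true = true
a ∨ b = false ∨ N = N
(c ↔ c) ∨ (a ∨ b) = true ∨ N = N
((c ↔ c) ∨ (a ∨ b)) ∧ a = N ∧ false = N
In K3: c ↔ c = true ↔ true = true
a ∨ b = false ∨ N = N
(c ↔ c) ∨ (a ∨ b) = true ∨ N = true
((c ↔ c) ∨ (a ∨ b)) ∧ a = true ∧ false = false
They differ because Bochvar's internal three-valued logic and K3 treat N differently under the binary connectives.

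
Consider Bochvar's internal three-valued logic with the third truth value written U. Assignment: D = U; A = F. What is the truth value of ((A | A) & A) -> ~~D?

U

A | A = F | F = F
(A | A) & A = F & F = F
~D = ~U = U
~~D = ~U = U
((A | A) & A) -> ~~D = F -> U = U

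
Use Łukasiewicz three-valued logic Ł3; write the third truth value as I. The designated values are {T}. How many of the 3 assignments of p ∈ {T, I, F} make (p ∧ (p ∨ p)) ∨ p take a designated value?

p=T: T ✓
p=I: I ·
p=F: F ·

1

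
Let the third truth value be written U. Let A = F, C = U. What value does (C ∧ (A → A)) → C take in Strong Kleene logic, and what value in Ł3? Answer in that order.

In Strong Kleene logic: A → A = F → F = T
C ∧ (A → A) = U ∧ T = U
(C ∧ (A → A)) → C = U → U = U  [¬U ∨ U]
In Ł3: A → A = F → F = T
C ∧ (A → A) = U ∧ T = U
(C ∧ (A → A)) → C = U → U = T  [min(1, 1−½+½)]
They differ because Strong Kleene logic and Ł3 treat U differently under implication.

U; T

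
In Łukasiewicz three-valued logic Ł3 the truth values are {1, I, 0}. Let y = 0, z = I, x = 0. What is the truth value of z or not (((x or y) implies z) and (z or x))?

I

x or y = 0 or 0 = 0
(x or y) implies z = 0 implies I = 1  [min(1, 1−0+½)]
z or x = I or 0 = I
((x or y) implies z) and (z or x) = 1 and I = I
not (((x or y) implies z) and (z or x)) = not I = I
z or not (((x or y) implies z) and (z or x)) = I or I = I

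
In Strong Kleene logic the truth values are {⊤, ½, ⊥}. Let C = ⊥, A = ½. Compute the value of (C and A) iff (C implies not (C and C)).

C and A = ⊥ and ½ = ⊥
C and C = ⊥ and ⊥ = ⊥
not (C and C) = not ⊥ = ⊤
C implies not (C and C) = ⊥ implies ⊤ = ⊤
(C and A) iff (C implies not (C and C)) = ⊥ iff ⊤ = ⊥

⊥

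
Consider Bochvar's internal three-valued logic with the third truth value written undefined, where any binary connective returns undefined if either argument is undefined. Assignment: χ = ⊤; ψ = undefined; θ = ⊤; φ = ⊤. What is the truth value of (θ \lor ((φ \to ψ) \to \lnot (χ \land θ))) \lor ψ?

undefined

φ \to ψ = ⊤ \to undefined = undefined  [any arg is the third value ⇒ result is the third value]
χ \land θ = ⊤ \land ⊤ = ⊤
\lnot (χ \land θ) = \lnot ⊤ = ⊥
(φ \to ψ) \to \lnot (χ \land θ) = undefined \to ⊥ = undefined
θ \lor ((φ \to ψ) \to \lnot (χ \land θ)) = ⊤ \lor undefined = undefined
(θ \lor ((φ \to ψ) \to \lnot (χ \land θ))) \lor ψ = undefined \lor undefined = undefined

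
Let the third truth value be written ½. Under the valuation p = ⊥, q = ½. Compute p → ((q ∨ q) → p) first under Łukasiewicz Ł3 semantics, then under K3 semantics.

⊤; ⊤

In Łukasiewicz Ł3: q ∨ q = ½ ∨ ½ = ½
(q ∨ q) → p = ½ → ⊥ = ½
p → ((q ∨ q) → p) = ⊥ → ½ = ⊤
In K3: q ∨ q = ½ ∨ ½ = ½
(q ∨ q) → p = ½ → ⊥ = ½  [¬½ ∨ ⊥]
p → ((q ∨ q) → p) = ⊥ → ½ = ⊤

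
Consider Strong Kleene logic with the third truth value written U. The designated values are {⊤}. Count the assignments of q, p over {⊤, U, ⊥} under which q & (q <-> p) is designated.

Designated under: (q=⊤, p=⊤).

1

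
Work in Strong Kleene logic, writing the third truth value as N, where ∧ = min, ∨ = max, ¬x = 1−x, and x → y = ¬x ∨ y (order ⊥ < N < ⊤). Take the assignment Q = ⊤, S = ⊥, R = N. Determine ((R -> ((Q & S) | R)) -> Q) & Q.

Q & S = ⊤ & ⊥ = ⊥
(Q & S) | R = ⊥ | N = N
R -> ((Q & S) | R) = N -> N = N  [~N | N]
(R -> ((Q & S) | R)) -> Q = N -> ⊤ = ⊤
((R -> ((Q & S) | R)) -> Q) & Q = ⊤ & ⊤ = ⊤

⊤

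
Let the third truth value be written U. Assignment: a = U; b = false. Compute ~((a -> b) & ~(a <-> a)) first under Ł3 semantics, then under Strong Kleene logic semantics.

In Ł3: a -> b = U -> false = U
a <-> a = U <-> U = true
~(a <-> a) = ~true = false
(a -> b) & ~(a <-> a) = U & false = false
~((a -> b) & ~(a <-> a)) = ~false = true
In Strong Kleene logic: a -> b = U -> false = U  [~U | false]
a <-> a = U <-> U = U
~(a <-> a) = ~U = U
(a -> b) & ~(a <-> a) = U & U = U
~((a -> b) & ~(a <-> a)) = ~U = U
They differ because Ł3 and Strong Kleene logic treat U differently under implication.

true; U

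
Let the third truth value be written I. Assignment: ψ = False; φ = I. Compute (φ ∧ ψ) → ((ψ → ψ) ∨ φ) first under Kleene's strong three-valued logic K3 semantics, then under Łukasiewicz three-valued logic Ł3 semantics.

In Kleene's strong three-valued logic K3: φ ∧ ψ = I ∧ False = False
ψ → ψ = False → False = True
(ψ → ψ) ∨ φ = True ∨ I = True
(φ ∧ ψ) → ((ψ → ψ) ∨ φ) = False → True = True
In Łukasiewicz three-valued logic Ł3: φ ∧ ψ = I ∧ False = False
ψ → ψ = False → False = True
(ψ → ψ) ∨ φ = True ∨ I = True
(φ ∧ ψ) → ((ψ → ψ) ∨ φ) = False → True = True

True; True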